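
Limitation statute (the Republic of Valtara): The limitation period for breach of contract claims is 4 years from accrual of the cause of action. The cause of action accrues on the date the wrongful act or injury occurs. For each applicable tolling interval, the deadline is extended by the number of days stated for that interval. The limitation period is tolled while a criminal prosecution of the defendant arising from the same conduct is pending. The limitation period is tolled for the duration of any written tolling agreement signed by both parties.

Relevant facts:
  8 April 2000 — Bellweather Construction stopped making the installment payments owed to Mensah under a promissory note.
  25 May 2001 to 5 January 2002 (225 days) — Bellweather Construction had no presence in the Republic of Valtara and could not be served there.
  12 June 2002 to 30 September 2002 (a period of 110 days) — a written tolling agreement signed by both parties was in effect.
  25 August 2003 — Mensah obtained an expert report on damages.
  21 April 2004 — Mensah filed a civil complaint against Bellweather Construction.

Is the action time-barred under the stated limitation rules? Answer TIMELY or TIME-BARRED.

The cause of action accrued on 8 April 2000, the date of the act.
The untolled deadline — 4 years after 8 April 2000 — is 8 April 2004.
The period was tolled for 110 days by the written tolling agreement (12 June 2002 to 30 September 2002), pushing the deadline to 27 July 2004.
The defendant's absence from the jurisdiction from 25 May 2001 to 5 January 2002 does not toll the period, because no stated rule makes the defendant's absence a tolling event.
None of the other events listed affects the running of the period under the stated rules.
The 21 April 2004 filing precedes the 27 July 2004 deadline; the claim is timely.

TIMELY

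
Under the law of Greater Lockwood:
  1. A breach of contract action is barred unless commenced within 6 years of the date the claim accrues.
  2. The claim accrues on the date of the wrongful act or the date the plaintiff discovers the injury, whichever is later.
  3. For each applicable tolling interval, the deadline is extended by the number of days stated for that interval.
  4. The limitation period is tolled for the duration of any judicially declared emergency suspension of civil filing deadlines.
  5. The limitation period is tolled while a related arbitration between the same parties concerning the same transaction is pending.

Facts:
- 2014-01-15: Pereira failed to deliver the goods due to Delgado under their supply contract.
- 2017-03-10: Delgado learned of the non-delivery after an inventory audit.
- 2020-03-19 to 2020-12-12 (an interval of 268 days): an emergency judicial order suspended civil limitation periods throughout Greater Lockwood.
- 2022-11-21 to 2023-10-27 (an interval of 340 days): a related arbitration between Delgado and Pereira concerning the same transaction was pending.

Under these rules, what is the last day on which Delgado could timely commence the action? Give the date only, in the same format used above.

The claim accrued on 2017-03-10 — the later of the 2014-01-15 act and the 2017-03-10 discovery.
6 years from 2017-03-10 is 2023-03-10.
Because the emergency suspension of filing deadlines ran from 2020-03-19 to 2020-12-12, the deadline is extended by 268 days to 2023-12-03.
The period was tolled for 340 days by the pending related arbitration (2022-11-21 to 2023-10-27), pushing the deadline to 2024-11-07.

2024-11-07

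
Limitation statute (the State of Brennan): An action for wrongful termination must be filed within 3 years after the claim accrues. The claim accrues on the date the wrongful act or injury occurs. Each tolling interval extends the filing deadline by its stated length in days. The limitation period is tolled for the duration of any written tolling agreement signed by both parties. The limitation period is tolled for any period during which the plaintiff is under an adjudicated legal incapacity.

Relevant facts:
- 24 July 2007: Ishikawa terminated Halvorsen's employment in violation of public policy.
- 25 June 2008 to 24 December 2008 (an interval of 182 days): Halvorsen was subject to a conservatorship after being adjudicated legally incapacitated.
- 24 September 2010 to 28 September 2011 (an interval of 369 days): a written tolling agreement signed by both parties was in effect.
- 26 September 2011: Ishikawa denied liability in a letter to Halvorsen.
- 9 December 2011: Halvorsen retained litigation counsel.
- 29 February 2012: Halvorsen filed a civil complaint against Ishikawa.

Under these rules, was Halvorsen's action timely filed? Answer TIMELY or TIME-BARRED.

The limitation period began to run on 24 July 2007.
3 years from 24 July 2007 is 24 July 2010.
The plaintiff's legal incapacity from 25 June 2008 to 24 December 2008 tolled the period for 182 days, extending the deadline to 22 January 2011.
The period was tolled for 369 days by the written tolling agreement (24 September 2010 to 28 September 2011), pushing the deadline to 26 January 2012.
None of the other events listed affects the running of the period under the stated rules.
Halvorsen filed on 29 February 2012, after the 26 January 2012 deadline, so the action is time-barred.

TIME-BARRED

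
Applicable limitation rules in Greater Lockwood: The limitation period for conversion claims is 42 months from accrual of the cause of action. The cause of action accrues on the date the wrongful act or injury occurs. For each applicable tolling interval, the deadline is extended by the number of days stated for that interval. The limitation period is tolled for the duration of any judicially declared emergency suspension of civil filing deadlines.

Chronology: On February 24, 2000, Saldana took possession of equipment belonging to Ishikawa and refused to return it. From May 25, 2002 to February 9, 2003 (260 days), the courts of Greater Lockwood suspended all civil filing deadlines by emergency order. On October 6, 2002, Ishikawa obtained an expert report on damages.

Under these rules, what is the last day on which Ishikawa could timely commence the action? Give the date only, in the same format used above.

May 10, 2004

The claim accrued on February 24, 2000, when the wrongful act occurred.
Adding the 42 months base period to February 24, 2000 gives a deadline of August 24, 2003, before any tolling.
The period was tolled for 260 days by the emergency suspension of filing deadlines (May 25, 2002 to February 9, 2003), pushing the deadline to May 10, 2004.
None of the other events listed affects the running of the period under the stated rules.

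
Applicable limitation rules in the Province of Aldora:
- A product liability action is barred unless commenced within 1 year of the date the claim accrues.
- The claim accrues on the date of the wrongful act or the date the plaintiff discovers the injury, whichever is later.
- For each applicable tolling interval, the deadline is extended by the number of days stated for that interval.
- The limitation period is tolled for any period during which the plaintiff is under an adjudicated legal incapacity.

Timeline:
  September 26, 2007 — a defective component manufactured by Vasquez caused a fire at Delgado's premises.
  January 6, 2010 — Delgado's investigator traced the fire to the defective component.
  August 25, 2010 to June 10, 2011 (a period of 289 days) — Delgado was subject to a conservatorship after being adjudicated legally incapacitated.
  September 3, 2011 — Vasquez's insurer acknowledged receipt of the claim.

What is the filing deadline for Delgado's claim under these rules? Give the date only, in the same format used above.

October 22, 2011

Taking the later of the act (September 26, 2007) and discovery (January 6, 2010), the claim accrued on January 6, 2010.
Adding the 1 year base period to January 6, 2010 gives a deadline of January 6, 2011, before any tolling.
The plaintiff's legal incapacity from August 25, 2010 to June 10, 2011 tolled the period for 289 days, extending the deadline to October 22, 2011.
Nothing else in the chronology tolls or restarts the period.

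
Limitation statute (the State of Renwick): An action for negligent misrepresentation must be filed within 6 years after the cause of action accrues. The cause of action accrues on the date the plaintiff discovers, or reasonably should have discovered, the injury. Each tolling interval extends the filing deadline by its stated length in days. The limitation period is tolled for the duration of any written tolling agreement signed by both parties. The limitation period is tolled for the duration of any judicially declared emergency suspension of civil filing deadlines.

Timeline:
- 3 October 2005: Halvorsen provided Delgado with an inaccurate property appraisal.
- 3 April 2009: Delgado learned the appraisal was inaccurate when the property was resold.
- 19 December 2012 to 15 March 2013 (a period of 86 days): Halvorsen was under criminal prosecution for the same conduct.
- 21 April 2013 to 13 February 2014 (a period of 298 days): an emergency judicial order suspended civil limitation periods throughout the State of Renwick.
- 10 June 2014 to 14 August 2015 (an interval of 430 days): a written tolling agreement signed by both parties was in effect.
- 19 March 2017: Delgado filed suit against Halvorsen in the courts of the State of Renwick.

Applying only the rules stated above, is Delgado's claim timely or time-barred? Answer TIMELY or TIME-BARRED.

TIMELY

Under the discovery rule, the claim accrued on 3 April 2009, when Delgado discovered the injury — not on the 3 October 2005 date of the underlying act.
Adding the 6 years base period to 3 April 2009 gives a deadline of 3 April 2015, before any tolling.
The period was tolled for 298 days by the emergency suspension of filing deadlines (21 April 2013 to 13 February 2014), pushing the deadline to 26 January 2016.
Because the written tolling agreement ran from 10 June 2014 to 14 August 2015, the deadline is extended by 430 days to 31 March 2017.
Although a criminal prosecution ran from 19 December 2012 to 15 March 2013, the stated rules do not make that a tolling event, so it is disregarded.
Filing on 19 March 2017 beat the 31 March 2017 deadline — the action is timely.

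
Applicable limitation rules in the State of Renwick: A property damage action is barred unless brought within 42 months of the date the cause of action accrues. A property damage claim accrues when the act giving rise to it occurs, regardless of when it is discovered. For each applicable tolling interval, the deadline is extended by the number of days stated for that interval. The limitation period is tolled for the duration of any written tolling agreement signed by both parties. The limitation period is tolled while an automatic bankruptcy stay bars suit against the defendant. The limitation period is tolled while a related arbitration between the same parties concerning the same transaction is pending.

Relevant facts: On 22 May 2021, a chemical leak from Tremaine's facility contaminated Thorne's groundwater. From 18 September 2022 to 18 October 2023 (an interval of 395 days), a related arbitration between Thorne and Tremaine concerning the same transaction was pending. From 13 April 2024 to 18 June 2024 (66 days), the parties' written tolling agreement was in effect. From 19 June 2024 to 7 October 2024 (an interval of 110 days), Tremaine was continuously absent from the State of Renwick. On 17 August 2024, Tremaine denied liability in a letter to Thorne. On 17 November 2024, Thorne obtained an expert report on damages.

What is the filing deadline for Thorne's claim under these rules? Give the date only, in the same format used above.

26 February 2026

The limitation period began to run on 22 May 2021.
42 months from 22 May 2021 is 22 November 2024.
Because the pending related arbitration ran from 18 September 2022 to 18 October 2023, the deadline is extended by 395 days to 22 December 2025.
Because the written tolling agreement ran from 13 April 2024 to 18 June 2024, the deadline is extended by 66 days to 26 February 2026.
The defendant's absence from the jurisdiction from 19 June 2024 to 7 October 2024 does not toll the period, because no stated rule makes the defendant's absence a tolling event.
Nothing else in the chronology tolls or restarts the period.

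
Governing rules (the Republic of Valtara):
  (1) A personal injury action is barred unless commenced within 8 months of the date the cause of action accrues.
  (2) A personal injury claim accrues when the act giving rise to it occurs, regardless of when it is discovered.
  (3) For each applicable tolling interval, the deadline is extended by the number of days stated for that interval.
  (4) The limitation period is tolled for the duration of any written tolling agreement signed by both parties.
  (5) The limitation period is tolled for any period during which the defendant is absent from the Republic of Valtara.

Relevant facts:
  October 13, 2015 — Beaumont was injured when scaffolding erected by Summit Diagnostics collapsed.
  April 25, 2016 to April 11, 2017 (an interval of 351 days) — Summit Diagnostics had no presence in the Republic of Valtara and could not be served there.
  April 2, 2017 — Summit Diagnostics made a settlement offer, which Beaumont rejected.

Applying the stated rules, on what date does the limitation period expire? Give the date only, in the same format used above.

The limitation period began to run on October 13, 2015.
8 months from October 13, 2015 is June 13, 2016.
The defendant's absence from the jurisdiction from April 25, 2016 to April 11, 2017 tolled the period for 351 days, extending the deadline to May 30, 2017.
Nothing else in the chronology tolls or restarts the period.

May 30, 2017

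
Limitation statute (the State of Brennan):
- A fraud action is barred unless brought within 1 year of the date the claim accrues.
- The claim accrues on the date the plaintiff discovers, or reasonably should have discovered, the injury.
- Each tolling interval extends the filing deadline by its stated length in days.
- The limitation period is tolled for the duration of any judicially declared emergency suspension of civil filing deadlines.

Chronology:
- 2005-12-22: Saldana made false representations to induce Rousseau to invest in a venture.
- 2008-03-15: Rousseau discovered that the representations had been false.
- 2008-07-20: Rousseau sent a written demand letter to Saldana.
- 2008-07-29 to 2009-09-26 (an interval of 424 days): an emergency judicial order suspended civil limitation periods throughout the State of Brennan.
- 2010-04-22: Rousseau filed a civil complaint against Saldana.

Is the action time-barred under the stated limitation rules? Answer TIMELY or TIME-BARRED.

Under the discovery rule, the claim accrued on 2008-03-15, when Rousseau discovered the injury — not on the 2005-12-22 date of the underlying act.
The untolled deadline — 1 year after 2008-03-15 — is 2009-03-15.
The period was tolled for 424 days by the emergency suspension of filing deadlines (2008-07-29 to 2009-09-26), pushing the deadline to 2010-05-13.
None of the other events listed affects the running of the period under the stated rules.
Filing on 2010-04-22 beat the 2010-05-13 deadline — the action is timely.

TIMELY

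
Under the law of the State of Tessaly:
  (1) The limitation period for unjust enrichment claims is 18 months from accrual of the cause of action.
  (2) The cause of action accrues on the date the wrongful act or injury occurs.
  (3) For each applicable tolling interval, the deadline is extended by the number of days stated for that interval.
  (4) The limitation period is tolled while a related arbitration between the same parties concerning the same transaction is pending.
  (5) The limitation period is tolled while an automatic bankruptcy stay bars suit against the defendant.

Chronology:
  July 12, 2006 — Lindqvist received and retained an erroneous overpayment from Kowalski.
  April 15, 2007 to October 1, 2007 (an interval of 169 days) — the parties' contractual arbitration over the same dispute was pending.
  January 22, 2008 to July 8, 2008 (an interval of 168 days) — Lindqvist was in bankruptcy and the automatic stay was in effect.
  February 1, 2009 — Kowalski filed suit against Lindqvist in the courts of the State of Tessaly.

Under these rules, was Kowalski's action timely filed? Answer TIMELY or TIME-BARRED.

TIME-BARRED

The limitation period began to run on July 12, 2006.
18 months from July 12, 2006 is January 12, 2008.
The period was tolled for 169 days by the pending related arbitration (April 15, 2007 to October 1, 2007), pushing the deadline to June 29, 2008.
The period was tolled for 168 days by the automatic bankruptcy stay (January 22, 2008 to July 8, 2008), pushing the deadline to December 14, 2008.
The February 1, 2009 filing falls after the December 14, 2008 deadline; the claim is time-barred.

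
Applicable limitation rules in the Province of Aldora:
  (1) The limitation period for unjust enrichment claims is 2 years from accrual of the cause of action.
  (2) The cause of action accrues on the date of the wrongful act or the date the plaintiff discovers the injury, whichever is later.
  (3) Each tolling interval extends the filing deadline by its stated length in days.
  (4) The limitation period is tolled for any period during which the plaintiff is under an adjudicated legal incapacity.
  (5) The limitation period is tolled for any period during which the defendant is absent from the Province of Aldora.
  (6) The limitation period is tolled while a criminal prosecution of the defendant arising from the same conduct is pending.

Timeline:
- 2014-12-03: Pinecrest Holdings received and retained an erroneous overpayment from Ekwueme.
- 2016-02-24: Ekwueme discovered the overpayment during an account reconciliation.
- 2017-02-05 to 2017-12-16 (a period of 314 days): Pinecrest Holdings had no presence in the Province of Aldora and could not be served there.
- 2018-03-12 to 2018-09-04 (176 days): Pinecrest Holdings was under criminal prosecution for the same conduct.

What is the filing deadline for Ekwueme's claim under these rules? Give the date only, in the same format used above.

2019-06-29

Taking the later of the act (2014-12-03) and discovery (2016-02-24), the claim accrued on 2016-02-24.
2 years from 2016-02-24 is 2018-02-24.
The period was tolled for 314 days by the defendant's absence from the jurisdiction (2017-02-05 to 2017-12-16), pushing the deadline to 2019-01-04.
The pending criminal prosecution from 2018-03-12 to 2018-09-04 tolled the period for 176 days, extending the deadline to 2019-06-29.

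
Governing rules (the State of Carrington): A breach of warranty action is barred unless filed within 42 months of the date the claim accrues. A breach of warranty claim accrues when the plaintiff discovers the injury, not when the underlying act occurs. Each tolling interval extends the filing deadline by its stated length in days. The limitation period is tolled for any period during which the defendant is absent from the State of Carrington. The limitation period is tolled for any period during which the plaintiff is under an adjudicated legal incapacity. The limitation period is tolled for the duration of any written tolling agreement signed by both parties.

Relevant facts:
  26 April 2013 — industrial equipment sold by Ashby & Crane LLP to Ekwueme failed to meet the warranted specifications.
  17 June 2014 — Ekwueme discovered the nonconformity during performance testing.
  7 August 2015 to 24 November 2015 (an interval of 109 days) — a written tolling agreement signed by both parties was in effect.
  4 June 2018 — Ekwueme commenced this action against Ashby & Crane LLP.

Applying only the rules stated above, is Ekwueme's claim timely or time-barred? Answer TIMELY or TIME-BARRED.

Under the discovery rule, the claim accrued on 17 June 2014, when Ekwueme discovered the injury — not on the 26 April 2013 date of the underlying act.
42 months from 17 June 2014 is 17 December 2017.
Because the written tolling agreement ran from 7 August 2015 to 24 November 2015, the deadline is extended by 109 days to 5 April 2018.
Ekwueme filed on 4 June 2018, after the 5 April 2018 deadline, so the action is time-barred.

TIME-BARRED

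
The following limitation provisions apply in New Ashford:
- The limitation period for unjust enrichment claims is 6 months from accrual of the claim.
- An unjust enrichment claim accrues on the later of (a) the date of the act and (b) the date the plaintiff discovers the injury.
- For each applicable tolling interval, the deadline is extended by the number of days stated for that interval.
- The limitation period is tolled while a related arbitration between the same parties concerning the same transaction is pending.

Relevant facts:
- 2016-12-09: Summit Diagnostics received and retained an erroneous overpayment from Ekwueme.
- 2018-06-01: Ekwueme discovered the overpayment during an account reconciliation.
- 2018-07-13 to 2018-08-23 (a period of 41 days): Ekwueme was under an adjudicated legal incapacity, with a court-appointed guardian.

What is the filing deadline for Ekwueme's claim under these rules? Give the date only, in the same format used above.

Because discovery on 2018-06-01 post-dates the 2016-12-09 act, accrual under the later-of rule falls on 2018-06-01.
The untolled deadline — 6 months after 2018-06-01 — is 2018-12-01.
The plaintiff's legal incapacity from 2018-07-13 to 2018-08-23 does not toll the period, because no stated rule makes the plaintiff's incapacity a tolling event.

2018-12-01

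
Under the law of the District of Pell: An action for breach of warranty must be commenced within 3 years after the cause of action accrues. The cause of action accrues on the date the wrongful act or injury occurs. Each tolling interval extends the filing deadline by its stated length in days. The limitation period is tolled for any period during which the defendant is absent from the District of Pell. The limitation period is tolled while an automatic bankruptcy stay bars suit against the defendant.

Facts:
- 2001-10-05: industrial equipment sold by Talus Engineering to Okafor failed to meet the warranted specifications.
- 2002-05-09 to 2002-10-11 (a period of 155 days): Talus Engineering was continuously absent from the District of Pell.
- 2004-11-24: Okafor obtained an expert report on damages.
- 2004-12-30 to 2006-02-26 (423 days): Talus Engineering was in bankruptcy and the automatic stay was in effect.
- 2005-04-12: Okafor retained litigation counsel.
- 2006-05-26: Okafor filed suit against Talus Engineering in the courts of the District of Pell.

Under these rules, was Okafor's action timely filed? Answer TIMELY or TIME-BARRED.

TIME-BARRED

The limitation period began to run on 2001-10-05.
The untolled deadline — 3 years after 2001-10-05 — is 2004-10-05.
Because the defendant's absence from the jurisdiction ran from 2002-05-09 to 2002-10-11, the deadline is extended by 155 days to 2005-03-09.
The automatic bankruptcy stay from 2004-12-30 to 2006-02-26 tolled the period for 423 days, extending the deadline to 2006-05-06.
The other events in the timeline have no effect on the limitation period under the stated rules.
The 2006-05-26 filing falls after the 2006-05-06 deadline; the claim is time-barred.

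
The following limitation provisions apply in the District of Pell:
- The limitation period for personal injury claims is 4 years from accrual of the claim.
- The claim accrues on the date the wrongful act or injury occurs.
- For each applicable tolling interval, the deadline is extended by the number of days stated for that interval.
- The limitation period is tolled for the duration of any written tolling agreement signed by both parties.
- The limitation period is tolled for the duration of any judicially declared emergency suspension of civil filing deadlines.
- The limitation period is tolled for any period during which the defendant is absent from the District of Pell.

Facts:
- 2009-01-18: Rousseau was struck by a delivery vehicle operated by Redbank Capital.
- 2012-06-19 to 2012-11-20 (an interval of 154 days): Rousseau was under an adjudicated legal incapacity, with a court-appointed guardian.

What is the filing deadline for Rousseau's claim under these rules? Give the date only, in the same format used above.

The claim accrued on 2009-01-18, the date of the act.
Adding the 4 years base period to 2009-01-18 gives a deadline of 2013-01-18, before any tolling.
Although the plaintiff's incapacity ran from 2012-06-19 to 2012-11-20, the stated rules do not make that a tolling event, so it is disregarded.

2013-01-18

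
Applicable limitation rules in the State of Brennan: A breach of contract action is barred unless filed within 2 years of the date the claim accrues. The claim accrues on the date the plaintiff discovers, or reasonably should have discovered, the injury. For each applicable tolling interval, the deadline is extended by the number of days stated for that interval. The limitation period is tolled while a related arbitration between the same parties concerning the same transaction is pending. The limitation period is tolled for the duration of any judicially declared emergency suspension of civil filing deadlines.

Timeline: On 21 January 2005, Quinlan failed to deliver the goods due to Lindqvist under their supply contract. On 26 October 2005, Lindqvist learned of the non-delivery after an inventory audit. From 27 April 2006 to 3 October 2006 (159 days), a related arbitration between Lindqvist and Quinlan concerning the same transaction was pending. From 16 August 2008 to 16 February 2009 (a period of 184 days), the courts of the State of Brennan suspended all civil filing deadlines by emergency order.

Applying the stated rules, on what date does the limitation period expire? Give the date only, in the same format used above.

The claim did not accrue until Lindqvist discovered the injury on 26 October 2005; the 21 January 2005 act date does not start the clock under the stated rule.
Adding the 2 years base period to 26 October 2005 gives a deadline of 26 October 2007, before any tolling.
The period was tolled for 159 days by the pending related arbitration (27 April 2006 to 3 October 2006), pushing the deadline to 2 April 2008.
By the time the emergency suspension of filing deadlines began on 16 August 2008, the limitation period had already expired on 2 April 2008; that interval cannot revive it.

2 April 2008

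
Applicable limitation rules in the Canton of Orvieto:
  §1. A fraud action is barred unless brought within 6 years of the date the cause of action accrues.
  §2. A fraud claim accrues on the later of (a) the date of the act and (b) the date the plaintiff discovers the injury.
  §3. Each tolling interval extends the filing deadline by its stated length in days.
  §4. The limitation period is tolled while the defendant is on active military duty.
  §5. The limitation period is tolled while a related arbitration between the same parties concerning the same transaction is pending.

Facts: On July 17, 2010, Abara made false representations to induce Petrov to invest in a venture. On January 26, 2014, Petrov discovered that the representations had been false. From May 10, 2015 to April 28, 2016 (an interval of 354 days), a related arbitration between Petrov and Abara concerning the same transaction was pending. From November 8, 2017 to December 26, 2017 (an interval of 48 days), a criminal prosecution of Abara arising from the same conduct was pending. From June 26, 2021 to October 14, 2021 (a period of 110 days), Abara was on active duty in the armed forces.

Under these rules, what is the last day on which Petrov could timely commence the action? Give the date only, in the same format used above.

The claim accrued on January 26, 2014 — the later of the July 17, 2010 act and the January 26, 2014 discovery.
6 years from January 26, 2014 is January 26, 2020.
Because the pending related arbitration ran from May 10, 2015 to April 28, 2016, the deadline is extended by 354 days to January 14, 2021.
The defendant's active military service starting June 26, 2021 came too late — the period had run on January 14, 2021 — and so does not extend the deadline.
The pending criminal prosecution from November 8, 2017 to December 26, 2017 does not toll the period, because no stated rule makes a criminal prosecution a tolling event.

January 14, 2021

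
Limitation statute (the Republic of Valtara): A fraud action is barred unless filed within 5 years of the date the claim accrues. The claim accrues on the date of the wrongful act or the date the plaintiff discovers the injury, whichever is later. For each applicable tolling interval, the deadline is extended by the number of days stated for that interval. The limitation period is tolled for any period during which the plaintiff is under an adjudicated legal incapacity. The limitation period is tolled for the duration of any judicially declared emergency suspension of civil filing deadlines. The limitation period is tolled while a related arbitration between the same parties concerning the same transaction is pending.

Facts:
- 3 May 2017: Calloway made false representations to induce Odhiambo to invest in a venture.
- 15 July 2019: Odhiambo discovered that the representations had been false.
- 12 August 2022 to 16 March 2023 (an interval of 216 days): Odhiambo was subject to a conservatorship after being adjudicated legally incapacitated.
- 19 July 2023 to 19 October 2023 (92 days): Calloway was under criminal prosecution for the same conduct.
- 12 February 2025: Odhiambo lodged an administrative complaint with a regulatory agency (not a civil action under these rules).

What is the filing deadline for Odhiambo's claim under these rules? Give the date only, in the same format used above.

Because discovery on 15 July 2019 post-dates the 3 May 2017 act, accrual under the later-of rule falls on 15 July 2019.
The untolled deadline — 5 years after 15 July 2019 — is 15 July 2024.
Because the plaintiff's legal incapacity ran from 12 August 2022 to 16 March 2023, the deadline is extended by 216 days to 16 February 2025.
The pending criminal prosecution from 19 July 2023 to 19 October 2023 does not toll the period, because no stated rule makes a criminal prosecution a tolling event.
None of the other events listed affects the running of the period under the stated rules.

16 February 2025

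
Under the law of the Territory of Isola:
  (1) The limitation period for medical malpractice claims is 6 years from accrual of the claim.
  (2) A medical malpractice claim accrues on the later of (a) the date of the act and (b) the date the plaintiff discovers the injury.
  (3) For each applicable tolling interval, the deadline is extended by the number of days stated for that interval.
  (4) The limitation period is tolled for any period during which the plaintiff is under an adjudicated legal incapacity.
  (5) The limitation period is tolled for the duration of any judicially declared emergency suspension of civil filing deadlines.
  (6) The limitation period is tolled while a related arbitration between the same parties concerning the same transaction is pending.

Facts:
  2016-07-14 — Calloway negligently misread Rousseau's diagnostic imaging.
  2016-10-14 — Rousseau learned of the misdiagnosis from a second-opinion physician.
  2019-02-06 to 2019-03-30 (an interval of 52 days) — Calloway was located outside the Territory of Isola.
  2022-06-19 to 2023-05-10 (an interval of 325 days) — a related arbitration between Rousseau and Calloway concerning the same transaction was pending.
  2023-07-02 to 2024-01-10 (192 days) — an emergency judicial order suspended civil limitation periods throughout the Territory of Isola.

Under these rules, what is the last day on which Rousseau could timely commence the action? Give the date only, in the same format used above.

The claim accrued on 2016-10-14 — the later of the 2016-07-14 act and the 2016-10-14 discovery.
Adding the 6 years base period to 2016-10-14 gives a deadline of 2022-10-14, before any tolling.
The pending related arbitration from 2022-06-19 to 2023-05-10 tolled the period for 325 days, extending the deadline to 2023-09-04.
Because the emergency suspension of filing deadlines ran from 2023-07-02 to 2024-01-10, the deadline is extended by 192 days to 2024-03-14.
Although the defendant's absence ran from 2019-02-06 to 2019-03-30, the stated rules do not make that a tolling event, so it is disregarded.

2024-03-14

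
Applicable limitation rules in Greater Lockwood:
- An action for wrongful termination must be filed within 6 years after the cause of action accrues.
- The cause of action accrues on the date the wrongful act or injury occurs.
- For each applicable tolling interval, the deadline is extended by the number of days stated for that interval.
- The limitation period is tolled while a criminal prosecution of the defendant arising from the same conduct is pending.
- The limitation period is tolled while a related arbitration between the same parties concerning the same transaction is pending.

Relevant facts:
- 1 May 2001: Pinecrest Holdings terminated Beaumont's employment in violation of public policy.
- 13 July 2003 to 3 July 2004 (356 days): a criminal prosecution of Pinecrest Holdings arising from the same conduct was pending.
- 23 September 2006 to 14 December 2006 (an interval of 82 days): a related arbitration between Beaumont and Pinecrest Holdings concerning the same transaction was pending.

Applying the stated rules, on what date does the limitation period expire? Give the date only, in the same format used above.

12 July 2008

The cause of action accrued on 1 May 2001, the date of the act.
The untolled deadline — 6 years after 1 May 2001 — is 1 May 2007.
The pending criminal prosecution from 13 July 2003 to 3 July 2004 tolled the period for 356 days, extending the deadline to 21 April 2008.
The pending related arbitration from 23 September 2006 to 14 December 2006 tolled the period for 82 days, extending the deadline to 12 July 2008.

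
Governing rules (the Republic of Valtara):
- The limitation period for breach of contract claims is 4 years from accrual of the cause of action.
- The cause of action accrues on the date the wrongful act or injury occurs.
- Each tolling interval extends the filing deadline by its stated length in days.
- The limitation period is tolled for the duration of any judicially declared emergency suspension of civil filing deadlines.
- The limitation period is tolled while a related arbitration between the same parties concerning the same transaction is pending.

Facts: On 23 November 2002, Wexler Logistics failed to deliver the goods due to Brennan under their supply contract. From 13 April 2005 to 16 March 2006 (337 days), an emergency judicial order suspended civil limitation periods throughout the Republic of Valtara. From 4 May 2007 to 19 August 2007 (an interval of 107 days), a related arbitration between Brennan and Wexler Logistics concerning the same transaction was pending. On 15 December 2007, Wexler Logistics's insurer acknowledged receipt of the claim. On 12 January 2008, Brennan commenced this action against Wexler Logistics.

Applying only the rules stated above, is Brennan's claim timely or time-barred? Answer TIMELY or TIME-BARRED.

The claim accrued on 23 November 2002, when the wrongful act occurred.
4 years from 23 November 2002 is 23 November 2006.
The period was tolled for 337 days by the emergency suspension of filing deadlines (13 April 2005 to 16 March 2006), pushing the deadline to 26 October 2007.
The period was tolled for 107 days by the pending related arbitration (4 May 2007 to 19 August 2007), pushing the deadline to 10 February 2008.
None of the other events listed affects the running of the period under the stated rules.
Brennan filed on 12 January 2008, before the 10 February 2008 deadline, so the action is timely.

TIMELY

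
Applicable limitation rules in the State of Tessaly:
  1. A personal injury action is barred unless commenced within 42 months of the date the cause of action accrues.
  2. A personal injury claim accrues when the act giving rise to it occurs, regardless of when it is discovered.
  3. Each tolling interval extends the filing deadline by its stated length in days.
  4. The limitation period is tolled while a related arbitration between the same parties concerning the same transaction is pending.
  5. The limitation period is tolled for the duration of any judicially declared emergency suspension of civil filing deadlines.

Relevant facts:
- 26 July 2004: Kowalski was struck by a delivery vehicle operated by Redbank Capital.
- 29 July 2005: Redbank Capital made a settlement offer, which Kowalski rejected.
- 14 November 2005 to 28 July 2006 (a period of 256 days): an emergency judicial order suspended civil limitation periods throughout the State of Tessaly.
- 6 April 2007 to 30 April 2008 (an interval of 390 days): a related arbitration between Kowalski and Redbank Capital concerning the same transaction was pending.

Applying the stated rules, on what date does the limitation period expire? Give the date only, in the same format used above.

The limitation period began to run on 26 July 2004.
The untolled deadline — 42 months after 26 July 2004 — is 26 January 2008.
The period was tolled for 256 days by the emergency suspension of filing deadlines (14 November 2005 to 28 July 2006), pushing the deadline to 8 October 2008.
Because the pending related arbitration ran from 6 April 2007 to 30 April 2008, the deadline is extended by 390 days to 2 November 2009.
None of the other events listed affects the running of the period under the stated rules.

2 November 2009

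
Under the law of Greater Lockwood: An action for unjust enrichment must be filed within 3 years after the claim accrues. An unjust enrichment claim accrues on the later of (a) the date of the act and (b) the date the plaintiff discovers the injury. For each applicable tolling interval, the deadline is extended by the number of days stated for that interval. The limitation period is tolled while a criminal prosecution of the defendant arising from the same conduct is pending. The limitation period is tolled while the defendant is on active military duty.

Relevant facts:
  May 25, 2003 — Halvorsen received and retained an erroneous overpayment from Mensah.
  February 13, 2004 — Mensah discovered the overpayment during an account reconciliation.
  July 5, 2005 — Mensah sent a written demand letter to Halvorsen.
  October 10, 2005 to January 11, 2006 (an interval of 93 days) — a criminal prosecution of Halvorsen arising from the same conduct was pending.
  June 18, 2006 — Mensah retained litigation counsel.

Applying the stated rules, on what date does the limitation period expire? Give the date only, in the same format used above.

The claim accrued on February 13, 2004 — the later of the May 25, 2003 act and the February 13, 2004 discovery.
Adding the 3 years base period to February 13, 2004 gives a deadline of February 13, 2007, before any tolling.
Because the pending criminal prosecution ran from October 10, 2005 to January 11, 2006, the deadline is extended by 93 days to May 17, 2007.
The other events in the timeline have no effect on the limitation period under the stated rules.

May 17, 2007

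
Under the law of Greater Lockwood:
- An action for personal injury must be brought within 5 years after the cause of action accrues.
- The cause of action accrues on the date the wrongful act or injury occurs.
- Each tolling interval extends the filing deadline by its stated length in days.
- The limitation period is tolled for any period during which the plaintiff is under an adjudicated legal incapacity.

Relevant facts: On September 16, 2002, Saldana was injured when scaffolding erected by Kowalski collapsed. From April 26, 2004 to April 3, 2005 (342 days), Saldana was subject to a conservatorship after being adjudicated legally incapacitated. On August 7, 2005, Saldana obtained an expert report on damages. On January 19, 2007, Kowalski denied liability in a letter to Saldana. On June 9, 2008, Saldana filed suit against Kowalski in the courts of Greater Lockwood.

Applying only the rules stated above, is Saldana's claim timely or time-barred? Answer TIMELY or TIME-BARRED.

TIMELY

The cause of action accrued on September 16, 2002, the date of the act.
5 years from September 16, 2002 is September 16, 2007.
Because the plaintiff's legal incapacity ran from April 26, 2004 to April 3, 2005, the deadline is extended by 342 days to August 23, 2008.
Nothing else in the chronology tolls or restarts the period.
Filing on June 9, 2008 beat the August 23, 2008 deadline — the action is timely.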